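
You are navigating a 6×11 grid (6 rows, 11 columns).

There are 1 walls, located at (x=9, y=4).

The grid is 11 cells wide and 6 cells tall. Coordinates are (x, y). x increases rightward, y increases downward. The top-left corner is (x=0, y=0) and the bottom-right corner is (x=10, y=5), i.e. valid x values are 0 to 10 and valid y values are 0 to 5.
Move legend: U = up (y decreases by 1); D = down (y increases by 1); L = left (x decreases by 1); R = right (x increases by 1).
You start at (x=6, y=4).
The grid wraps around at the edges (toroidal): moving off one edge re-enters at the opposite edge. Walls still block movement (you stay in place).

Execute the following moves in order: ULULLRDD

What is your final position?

Start: (x=6, y=4)
  U (up): (x=6, y=4) -> (x=6, y=3)
  L (left): (x=6, y=3) -> (x=5, y=3)
  U (up): (x=5, y=3) -> (x=5, y=2)
  L (left): (x=5, y=2) -> (x=4, y=2)
  L (left): (x=4, y=2) -> (x=3, y=2)
  R (right): (x=3, y=2) -> (x=4, y=2)
  D (down): (x=4, y=2) -> (x=4, y=3)
  D (down): (x=4, y=3) -> (x=4, y=4)
Final: (x=4, y=4)

Answer: Final position: (x=4, y=4)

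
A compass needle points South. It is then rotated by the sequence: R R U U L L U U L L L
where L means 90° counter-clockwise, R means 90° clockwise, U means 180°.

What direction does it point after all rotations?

Answer: Final heading: West

Derivation:
Start: South
  R (right (90° clockwise)) -> West
  R (right (90° clockwise)) -> North
  U (U-turn (180°)) -> South
  U (U-turn (180°)) -> North
  L (left (90° counter-clockwise)) -> West
  L (left (90° counter-clockwise)) -> South
  U (U-turn (180°)) -> North
  U (U-turn (180°)) -> South
  L (left (90° counter-clockwise)) -> East
  L (left (90° counter-clockwise)) -> North
  L (left (90° counter-clockwise)) -> West
Final: West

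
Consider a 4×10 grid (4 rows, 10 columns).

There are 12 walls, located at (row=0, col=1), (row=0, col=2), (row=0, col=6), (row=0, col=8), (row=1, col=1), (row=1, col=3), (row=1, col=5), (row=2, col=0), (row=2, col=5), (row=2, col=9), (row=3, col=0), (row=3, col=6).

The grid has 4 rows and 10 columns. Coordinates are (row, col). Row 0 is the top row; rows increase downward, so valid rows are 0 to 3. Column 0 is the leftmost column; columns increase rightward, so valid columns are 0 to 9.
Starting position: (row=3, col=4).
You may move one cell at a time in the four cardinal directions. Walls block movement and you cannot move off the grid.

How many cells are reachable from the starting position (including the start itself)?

Answer: Reachable cells: 14

Derivation:
BFS flood-fill from (row=3, col=4):
  Distance 0: (row=3, col=4)
  Distance 1: (row=2, col=4), (row=3, col=3), (row=3, col=5)
  Distance 2: (row=1, col=4), (row=2, col=3), (row=3, col=2)
  Distance 3: (row=0, col=4), (row=2, col=2), (row=3, col=1)
  Distance 4: (row=0, col=3), (row=0, col=5), (row=1, col=2), (row=2, col=1)
Total reachable: 14 (grid has 28 open cells total)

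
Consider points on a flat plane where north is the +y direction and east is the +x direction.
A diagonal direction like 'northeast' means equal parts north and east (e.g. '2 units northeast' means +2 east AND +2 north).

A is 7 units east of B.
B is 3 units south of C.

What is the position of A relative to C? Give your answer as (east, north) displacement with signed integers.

Answer: A is at (east=7, north=-3) relative to C.

Derivation:
Place C at the origin (east=0, north=0).
  B is 3 units south of C: delta (east=+0, north=-3); B at (east=0, north=-3).
  A is 7 units east of B: delta (east=+7, north=+0); A at (east=7, north=-3).
Therefore A relative to C: (east=7, north=-3).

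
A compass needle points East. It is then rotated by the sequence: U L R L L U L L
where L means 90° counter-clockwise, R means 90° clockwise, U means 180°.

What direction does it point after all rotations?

Start: East
  U (U-turn (180°)) -> West
  L (left (90° counter-clockwise)) -> South
  R (right (90° clockwise)) -> West
  L (left (90° counter-clockwise)) -> South
  L (left (90° counter-clockwise)) -> East
  U (U-turn (180°)) -> West
  L (left (90° counter-clockwise)) -> South
  L (left (90° counter-clockwise)) -> East
Final: East

Answer: Final heading: East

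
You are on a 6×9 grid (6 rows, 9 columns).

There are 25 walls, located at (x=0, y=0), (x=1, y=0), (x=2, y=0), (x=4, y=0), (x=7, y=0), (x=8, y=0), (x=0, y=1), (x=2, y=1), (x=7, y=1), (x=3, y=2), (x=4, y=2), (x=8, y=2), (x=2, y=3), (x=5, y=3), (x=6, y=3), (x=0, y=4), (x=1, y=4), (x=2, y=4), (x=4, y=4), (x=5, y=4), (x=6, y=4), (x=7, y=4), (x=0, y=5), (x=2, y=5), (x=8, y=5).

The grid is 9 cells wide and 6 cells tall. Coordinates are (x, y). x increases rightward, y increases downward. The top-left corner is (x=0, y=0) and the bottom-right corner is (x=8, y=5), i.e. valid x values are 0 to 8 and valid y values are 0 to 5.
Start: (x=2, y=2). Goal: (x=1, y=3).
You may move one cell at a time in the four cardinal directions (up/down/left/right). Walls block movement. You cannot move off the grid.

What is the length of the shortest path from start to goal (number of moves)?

BFS from (x=2, y=2) until reaching (x=1, y=3):
  Distance 0: (x=2, y=2)
  Distance 1: (x=1, y=2)
  Distance 2: (x=1, y=1), (x=0, y=2), (x=1, y=3)  <- goal reached here
One shortest path (2 moves): (x=2, y=2) -> (x=1, y=2) -> (x=1, y=3)

Answer: Shortest path length: 2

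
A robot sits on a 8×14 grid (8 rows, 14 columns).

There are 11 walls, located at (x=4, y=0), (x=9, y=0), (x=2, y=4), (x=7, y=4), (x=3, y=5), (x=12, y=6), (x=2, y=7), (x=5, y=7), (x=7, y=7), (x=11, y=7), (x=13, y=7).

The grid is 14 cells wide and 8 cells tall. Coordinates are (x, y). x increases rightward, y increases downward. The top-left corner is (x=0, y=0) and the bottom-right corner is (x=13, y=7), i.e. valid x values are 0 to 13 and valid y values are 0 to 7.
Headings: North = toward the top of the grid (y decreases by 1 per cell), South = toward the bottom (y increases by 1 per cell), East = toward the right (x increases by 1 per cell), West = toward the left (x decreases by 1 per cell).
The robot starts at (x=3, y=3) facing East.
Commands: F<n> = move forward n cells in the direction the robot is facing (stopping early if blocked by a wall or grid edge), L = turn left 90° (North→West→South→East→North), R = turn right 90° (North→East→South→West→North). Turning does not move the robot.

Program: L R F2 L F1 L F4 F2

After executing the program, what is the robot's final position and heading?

Answer: Final position: (x=0, y=2), facing West

Derivation:
Start: (x=3, y=3), facing East
  L: turn left, now facing North
  R: turn right, now facing East
  F2: move forward 2, now at (x=5, y=3)
  L: turn left, now facing North
  F1: move forward 1, now at (x=5, y=2)
  L: turn left, now facing West
  F4: move forward 4, now at (x=1, y=2)
  F2: move forward 1/2 (blocked), now at (x=0, y=2)
Final: (x=0, y=2), facing West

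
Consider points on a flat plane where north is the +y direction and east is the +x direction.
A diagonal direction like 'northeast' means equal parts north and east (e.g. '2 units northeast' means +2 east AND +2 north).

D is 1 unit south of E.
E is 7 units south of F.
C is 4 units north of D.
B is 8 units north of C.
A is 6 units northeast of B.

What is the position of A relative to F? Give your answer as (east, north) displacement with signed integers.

Place F at the origin (east=0, north=0).
  E is 7 units south of F: delta (east=+0, north=-7); E at (east=0, north=-7).
  D is 1 unit south of E: delta (east=+0, north=-1); D at (east=0, north=-8).
  C is 4 units north of D: delta (east=+0, north=+4); C at (east=0, north=-4).
  B is 8 units north of C: delta (east=+0, north=+8); B at (east=0, north=4).
  A is 6 units northeast of B: delta (east=+6, north=+6); A at (east=6, north=10).
Therefore A relative to F: (east=6, north=10).

Answer: A is at (east=6, north=10) relative to F.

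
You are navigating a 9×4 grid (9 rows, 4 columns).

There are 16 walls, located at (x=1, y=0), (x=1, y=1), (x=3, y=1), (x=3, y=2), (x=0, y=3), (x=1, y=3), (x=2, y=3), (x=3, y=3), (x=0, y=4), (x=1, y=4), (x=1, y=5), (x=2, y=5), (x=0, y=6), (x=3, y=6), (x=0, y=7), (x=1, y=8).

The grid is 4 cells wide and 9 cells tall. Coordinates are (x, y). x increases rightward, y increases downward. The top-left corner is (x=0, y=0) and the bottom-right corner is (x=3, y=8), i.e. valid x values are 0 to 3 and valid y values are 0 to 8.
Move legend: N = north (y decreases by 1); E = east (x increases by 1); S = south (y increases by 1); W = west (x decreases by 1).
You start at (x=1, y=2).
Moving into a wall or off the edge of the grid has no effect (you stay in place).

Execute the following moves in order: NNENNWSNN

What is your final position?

Answer: Final position: (x=2, y=0)

Derivation:
Start: (x=1, y=2)
  N (north): blocked, stay at (x=1, y=2)
  N (north): blocked, stay at (x=1, y=2)
  E (east): (x=1, y=2) -> (x=2, y=2)
  N (north): (x=2, y=2) -> (x=2, y=1)
  N (north): (x=2, y=1) -> (x=2, y=0)
  W (west): blocked, stay at (x=2, y=0)
  S (south): (x=2, y=0) -> (x=2, y=1)
  N (north): (x=2, y=1) -> (x=2, y=0)
  N (north): blocked, stay at (x=2, y=0)
Final: (x=2, y=0)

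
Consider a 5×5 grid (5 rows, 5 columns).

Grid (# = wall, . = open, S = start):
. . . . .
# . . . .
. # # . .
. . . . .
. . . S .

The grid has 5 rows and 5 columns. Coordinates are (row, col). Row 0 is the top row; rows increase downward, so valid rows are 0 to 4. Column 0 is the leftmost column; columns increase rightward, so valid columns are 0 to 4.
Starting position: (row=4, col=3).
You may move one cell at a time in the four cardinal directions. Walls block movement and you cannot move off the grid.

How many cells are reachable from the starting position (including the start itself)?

BFS flood-fill from (row=4, col=3):
  Distance 0: (row=4, col=3)
  Distance 1: (row=3, col=3), (row=4, col=2), (row=4, col=4)
  Distance 2: (row=2, col=3), (row=3, col=2), (row=3, col=4), (row=4, col=1)
  Distance 3: (row=1, col=3), (row=2, col=4), (row=3, col=1), (row=4, col=0)
  Distance 4: (row=0, col=3), (row=1, col=2), (row=1, col=4), (row=3, col=0)
  Distance 5: (row=0, col=2), (row=0, col=4), (row=1, col=1), (row=2, col=0)
  Distance 6: (row=0, col=1)
  Distance 7: (row=0, col=0)
Total reachable: 22 (grid has 22 open cells total)

Answer: Reachable cells: 22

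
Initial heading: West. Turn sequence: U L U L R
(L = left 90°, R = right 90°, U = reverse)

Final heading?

Start: West
  U (U-turn (180°)) -> East
  L (left (90° counter-clockwise)) -> North
  U (U-turn (180°)) -> South
  L (left (90° counter-clockwise)) -> East
  R (right (90° clockwise)) -> South
Final: South

Answer: Final heading: South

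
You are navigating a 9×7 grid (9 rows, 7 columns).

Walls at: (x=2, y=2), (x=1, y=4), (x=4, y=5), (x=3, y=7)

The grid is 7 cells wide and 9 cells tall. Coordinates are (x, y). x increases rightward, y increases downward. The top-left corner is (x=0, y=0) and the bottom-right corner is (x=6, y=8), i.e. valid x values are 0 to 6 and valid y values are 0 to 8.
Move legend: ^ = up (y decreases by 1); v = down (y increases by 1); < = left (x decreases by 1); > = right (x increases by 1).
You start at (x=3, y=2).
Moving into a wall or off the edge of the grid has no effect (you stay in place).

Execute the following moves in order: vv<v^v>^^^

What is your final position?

Start: (x=3, y=2)
  v (down): (x=3, y=2) -> (x=3, y=3)
  v (down): (x=3, y=3) -> (x=3, y=4)
  < (left): (x=3, y=4) -> (x=2, y=4)
  v (down): (x=2, y=4) -> (x=2, y=5)
  ^ (up): (x=2, y=5) -> (x=2, y=4)
  v (down): (x=2, y=4) -> (x=2, y=5)
  > (right): (x=2, y=5) -> (x=3, y=5)
  ^ (up): (x=3, y=5) -> (x=3, y=4)
  ^ (up): (x=3, y=4) -> (x=3, y=3)
  ^ (up): (x=3, y=3) -> (x=3, y=2)
Final: (x=3, y=2)

Answer: Final position: (x=3, y=2)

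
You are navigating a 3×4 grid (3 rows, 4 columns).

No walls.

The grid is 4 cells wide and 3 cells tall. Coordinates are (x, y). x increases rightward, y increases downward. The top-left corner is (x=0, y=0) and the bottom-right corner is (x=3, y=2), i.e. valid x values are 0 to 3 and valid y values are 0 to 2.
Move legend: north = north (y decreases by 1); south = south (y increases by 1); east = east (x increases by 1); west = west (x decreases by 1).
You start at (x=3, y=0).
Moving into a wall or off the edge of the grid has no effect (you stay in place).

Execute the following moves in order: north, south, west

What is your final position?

Start: (x=3, y=0)
  north (north): blocked, stay at (x=3, y=0)
  south (south): (x=3, y=0) -> (x=3, y=1)
  west (west): (x=3, y=1) -> (x=2, y=1)
Final: (x=2, y=1)

Answer: Final position: (x=2, y=1)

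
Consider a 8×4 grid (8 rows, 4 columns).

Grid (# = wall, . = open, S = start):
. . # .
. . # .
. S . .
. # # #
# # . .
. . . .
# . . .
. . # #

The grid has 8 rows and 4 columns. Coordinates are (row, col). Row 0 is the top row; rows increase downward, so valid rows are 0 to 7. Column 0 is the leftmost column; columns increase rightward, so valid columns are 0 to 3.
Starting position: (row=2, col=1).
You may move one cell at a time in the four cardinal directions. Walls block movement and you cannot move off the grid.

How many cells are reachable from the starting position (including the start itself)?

Answer: Reachable cells: 11

Derivation:
BFS flood-fill from (row=2, col=1):
  Distance 0: (row=2, col=1)
  Distance 1: (row=1, col=1), (row=2, col=0), (row=2, col=2)
  Distance 2: (row=0, col=1), (row=1, col=0), (row=2, col=3), (row=3, col=0)
  Distance 3: (row=0, col=0), (row=1, col=3)
  Distance 4: (row=0, col=3)
Total reachable: 11 (grid has 22 open cells total)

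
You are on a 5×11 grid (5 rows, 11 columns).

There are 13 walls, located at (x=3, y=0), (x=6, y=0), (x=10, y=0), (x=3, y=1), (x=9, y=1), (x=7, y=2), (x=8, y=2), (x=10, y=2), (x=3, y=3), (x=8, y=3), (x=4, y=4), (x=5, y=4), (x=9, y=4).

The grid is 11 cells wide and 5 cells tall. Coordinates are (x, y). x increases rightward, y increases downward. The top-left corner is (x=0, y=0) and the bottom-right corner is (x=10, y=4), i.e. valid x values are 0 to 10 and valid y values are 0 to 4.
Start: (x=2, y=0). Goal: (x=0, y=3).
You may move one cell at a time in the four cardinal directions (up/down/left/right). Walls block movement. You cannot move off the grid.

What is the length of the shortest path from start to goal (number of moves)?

Answer: Shortest path length: 5

Derivation:
BFS from (x=2, y=0) until reaching (x=0, y=3):
  Distance 0: (x=2, y=0)
  Distance 1: (x=1, y=0), (x=2, y=1)
  Distance 2: (x=0, y=0), (x=1, y=1), (x=2, y=2)
  Distance 3: (x=0, y=1), (x=1, y=2), (x=3, y=2), (x=2, y=3)
  Distance 4: (x=0, y=2), (x=4, y=2), (x=1, y=3), (x=2, y=4)
  Distance 5: (x=4, y=1), (x=5, y=2), (x=0, y=3), (x=4, y=3), (x=1, y=4), (x=3, y=4)  <- goal reached here
One shortest path (5 moves): (x=2, y=0) -> (x=1, y=0) -> (x=0, y=0) -> (x=0, y=1) -> (x=0, y=2) -> (x=0, y=3)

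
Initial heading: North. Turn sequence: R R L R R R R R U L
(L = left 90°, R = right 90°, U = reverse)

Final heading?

Start: North
  R (right (90° clockwise)) -> East
  R (right (90° clockwise)) -> South
  L (left (90° counter-clockwise)) -> East
  R (right (90° clockwise)) -> South
  R (right (90° clockwise)) -> West
  R (right (90° clockwise)) -> North
  R (right (90° clockwise)) -> East
  R (right (90° clockwise)) -> South
  U (U-turn (180°)) -> North
  L (left (90° counter-clockwise)) -> West
Final: West

Answer: Final heading: West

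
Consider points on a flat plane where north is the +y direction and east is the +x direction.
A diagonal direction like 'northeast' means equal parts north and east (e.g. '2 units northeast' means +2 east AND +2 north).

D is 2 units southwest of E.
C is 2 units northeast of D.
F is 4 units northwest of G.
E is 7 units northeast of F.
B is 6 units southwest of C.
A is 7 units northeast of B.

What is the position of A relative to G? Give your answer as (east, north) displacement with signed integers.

Answer: A is at (east=4, north=12) relative to G.

Derivation:
Place G at the origin (east=0, north=0).
  F is 4 units northwest of G: delta (east=-4, north=+4); F at (east=-4, north=4).
  E is 7 units northeast of F: delta (east=+7, north=+7); E at (east=3, north=11).
  D is 2 units southwest of E: delta (east=-2, north=-2); D at (east=1, north=9).
  C is 2 units northeast of D: delta (east=+2, north=+2); C at (east=3, north=11).
  B is 6 units southwest of C: delta (east=-6, north=-6); B at (east=-3, north=5).
  A is 7 units northeast of B: delta (east=+7, north=+7); A at (east=4, north=12).
Therefore A relative to G: (east=4, north=12).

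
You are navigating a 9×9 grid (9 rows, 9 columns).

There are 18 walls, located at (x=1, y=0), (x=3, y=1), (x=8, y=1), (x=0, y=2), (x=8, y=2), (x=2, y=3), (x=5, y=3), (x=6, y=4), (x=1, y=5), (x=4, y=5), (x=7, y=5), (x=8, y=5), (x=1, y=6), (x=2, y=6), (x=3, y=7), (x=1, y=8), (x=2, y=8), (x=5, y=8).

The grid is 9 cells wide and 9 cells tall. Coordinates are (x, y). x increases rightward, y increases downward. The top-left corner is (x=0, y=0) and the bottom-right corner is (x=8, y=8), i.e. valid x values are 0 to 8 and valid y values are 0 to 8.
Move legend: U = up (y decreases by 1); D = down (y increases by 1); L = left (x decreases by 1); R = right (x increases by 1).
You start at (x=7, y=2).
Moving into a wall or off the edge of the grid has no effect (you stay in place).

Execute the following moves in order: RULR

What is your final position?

Answer: Final position: (x=7, y=1)

Derivation:
Start: (x=7, y=2)
  R (right): blocked, stay at (x=7, y=2)
  U (up): (x=7, y=2) -> (x=7, y=1)
  L (left): (x=7, y=1) -> (x=6, y=1)
  R (right): (x=6, y=1) -> (x=7, y=1)
Final: (x=7, y=1)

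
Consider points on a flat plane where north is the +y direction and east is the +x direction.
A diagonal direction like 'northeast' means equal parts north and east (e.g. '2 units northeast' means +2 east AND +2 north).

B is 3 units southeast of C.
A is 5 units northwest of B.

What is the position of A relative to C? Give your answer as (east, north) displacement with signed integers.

Answer: A is at (east=-2, north=2) relative to C.

Derivation:
Place C at the origin (east=0, north=0).
  B is 3 units southeast of C: delta (east=+3, north=-3); B at (east=3, north=-3).
  A is 5 units northwest of B: delta (east=-5, north=+5); A at (east=-2, north=2).
Therefore A relative to C: (east=-2, north=2).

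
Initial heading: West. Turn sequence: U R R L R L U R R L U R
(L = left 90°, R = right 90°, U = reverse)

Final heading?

Answer: Final heading: North

Derivation:
Start: West
  U (U-turn (180°)) -> East
  R (right (90° clockwise)) -> South
  R (right (90° clockwise)) -> West
  L (left (90° counter-clockwise)) -> South
  R (right (90° clockwise)) -> West
  L (left (90° counter-clockwise)) -> South
  U (U-turn (180°)) -> North
  R (right (90° clockwise)) -> East
  R (right (90° clockwise)) -> South
  L (left (90° counter-clockwise)) -> East
  U (U-turn (180°)) -> West
  R (right (90° clockwise)) -> North
Final: North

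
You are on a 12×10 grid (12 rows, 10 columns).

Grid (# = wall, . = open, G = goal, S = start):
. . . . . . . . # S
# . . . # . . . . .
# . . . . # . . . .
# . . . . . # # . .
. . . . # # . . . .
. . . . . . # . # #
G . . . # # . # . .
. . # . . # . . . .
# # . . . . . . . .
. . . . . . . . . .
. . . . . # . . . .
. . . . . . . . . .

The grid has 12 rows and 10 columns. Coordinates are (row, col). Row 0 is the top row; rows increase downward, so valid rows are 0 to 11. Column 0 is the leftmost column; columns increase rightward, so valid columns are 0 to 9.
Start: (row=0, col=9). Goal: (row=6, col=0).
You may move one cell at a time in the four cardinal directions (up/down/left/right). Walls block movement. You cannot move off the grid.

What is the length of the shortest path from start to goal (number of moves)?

BFS from (row=0, col=9) until reaching (row=6, col=0):
  Distance 0: (row=0, col=9)
  Distance 1: (row=1, col=9)
  Distance 2: (row=1, col=8), (row=2, col=9)
  Distance 3: (row=1, col=7), (row=2, col=8), (row=3, col=9)
  Distance 4: (row=0, col=7), (row=1, col=6), (row=2, col=7), (row=3, col=8), (row=4, col=9)
  Distance 5: (row=0, col=6), (row=1, col=5), (row=2, col=6), (row=4, col=8)
  Distance 6: (row=0, col=5), (row=4, col=7)
  Distance 7: (row=0, col=4), (row=4, col=6), (row=5, col=7)
  Distance 8: (row=0, col=3)
  Distance 9: (row=0, col=2), (row=1, col=3)
  Distance 10: (row=0, col=1), (row=1, col=2), (row=2, col=3)
  Distance 11: (row=0, col=0), (row=1, col=1), (row=2, col=2), (row=2, col=4), (row=3, col=3)
  Distance 12: (row=2, col=1), (row=3, col=2), (row=3, col=4), (row=4, col=3)
  Distance 13: (row=3, col=1), (row=3, col=5), (row=4, col=2), (row=5, col=3)
  Distance 14: (row=4, col=1), (row=5, col=2), (row=5, col=4), (row=6, col=3)
  Distance 15: (row=4, col=0), (row=5, col=1), (row=5, col=5), (row=6, col=2), (row=7, col=3)
  Distance 16: (row=5, col=0), (row=6, col=1), (row=7, col=4), (row=8, col=3)
  Distance 17: (row=6, col=0), (row=7, col=1), (row=8, col=2), (row=8, col=4), (row=9, col=3)  <- goal reached here
One shortest path (17 moves): (row=0, col=9) -> (row=1, col=9) -> (row=1, col=8) -> (row=1, col=7) -> (row=1, col=6) -> (row=1, col=5) -> (row=0, col=5) -> (row=0, col=4) -> (row=0, col=3) -> (row=0, col=2) -> (row=0, col=1) -> (row=1, col=1) -> (row=2, col=1) -> (row=3, col=1) -> (row=4, col=1) -> (row=4, col=0) -> (row=5, col=0) -> (row=6, col=0)

Answer: Shortest path length: 17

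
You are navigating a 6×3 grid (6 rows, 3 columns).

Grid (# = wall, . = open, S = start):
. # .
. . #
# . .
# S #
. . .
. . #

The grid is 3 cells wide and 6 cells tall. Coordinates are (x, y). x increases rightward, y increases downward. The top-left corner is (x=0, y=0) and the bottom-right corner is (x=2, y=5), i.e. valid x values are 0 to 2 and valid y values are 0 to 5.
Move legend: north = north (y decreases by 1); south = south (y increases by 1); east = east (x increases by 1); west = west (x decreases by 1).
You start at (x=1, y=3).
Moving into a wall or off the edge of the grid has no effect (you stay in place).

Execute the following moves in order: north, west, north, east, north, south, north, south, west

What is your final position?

Start: (x=1, y=3)
  north (north): (x=1, y=3) -> (x=1, y=2)
  west (west): blocked, stay at (x=1, y=2)
  north (north): (x=1, y=2) -> (x=1, y=1)
  east (east): blocked, stay at (x=1, y=1)
  north (north): blocked, stay at (x=1, y=1)
  south (south): (x=1, y=1) -> (x=1, y=2)
  north (north): (x=1, y=2) -> (x=1, y=1)
  south (south): (x=1, y=1) -> (x=1, y=2)
  west (west): blocked, stay at (x=1, y=2)
Final: (x=1, y=2)

Answer: Final position: (x=1, y=2)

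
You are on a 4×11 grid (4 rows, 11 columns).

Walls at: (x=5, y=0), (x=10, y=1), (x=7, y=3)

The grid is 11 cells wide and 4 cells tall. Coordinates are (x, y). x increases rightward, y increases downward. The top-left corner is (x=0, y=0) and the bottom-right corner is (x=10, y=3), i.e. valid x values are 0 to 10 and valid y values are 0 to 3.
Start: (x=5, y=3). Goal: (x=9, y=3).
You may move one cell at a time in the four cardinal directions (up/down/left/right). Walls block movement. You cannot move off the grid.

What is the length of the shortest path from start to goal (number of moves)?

BFS from (x=5, y=3) until reaching (x=9, y=3):
  Distance 0: (x=5, y=3)
  Distance 1: (x=5, y=2), (x=4, y=3), (x=6, y=3)
  Distance 2: (x=5, y=1), (x=4, y=2), (x=6, y=2), (x=3, y=3)
  Distance 3: (x=4, y=1), (x=6, y=1), (x=3, y=2), (x=7, y=2), (x=2, y=3)
  Distance 4: (x=4, y=0), (x=6, y=0), (x=3, y=1), (x=7, y=1), (x=2, y=2), (x=8, y=2), (x=1, y=3)
  Distance 5: (x=3, y=0), (x=7, y=0), (x=2, y=1), (x=8, y=1), (x=1, y=2), (x=9, y=2), (x=0, y=3), (x=8, y=3)
  Distance 6: (x=2, y=0), (x=8, y=0), (x=1, y=1), (x=9, y=1), (x=0, y=2), (x=10, y=2), (x=9, y=3)  <- goal reached here
One shortest path (6 moves): (x=5, y=3) -> (x=6, y=3) -> (x=6, y=2) -> (x=7, y=2) -> (x=8, y=2) -> (x=9, y=2) -> (x=9, y=3)

Answer: Shortest path length: 6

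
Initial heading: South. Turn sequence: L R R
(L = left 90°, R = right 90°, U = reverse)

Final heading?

Answer: Final heading: West

Derivation:
Start: South
  L (left (90° counter-clockwise)) -> East
  R (right (90° clockwise)) -> South
  R (right (90° clockwise)) -> West
Final: West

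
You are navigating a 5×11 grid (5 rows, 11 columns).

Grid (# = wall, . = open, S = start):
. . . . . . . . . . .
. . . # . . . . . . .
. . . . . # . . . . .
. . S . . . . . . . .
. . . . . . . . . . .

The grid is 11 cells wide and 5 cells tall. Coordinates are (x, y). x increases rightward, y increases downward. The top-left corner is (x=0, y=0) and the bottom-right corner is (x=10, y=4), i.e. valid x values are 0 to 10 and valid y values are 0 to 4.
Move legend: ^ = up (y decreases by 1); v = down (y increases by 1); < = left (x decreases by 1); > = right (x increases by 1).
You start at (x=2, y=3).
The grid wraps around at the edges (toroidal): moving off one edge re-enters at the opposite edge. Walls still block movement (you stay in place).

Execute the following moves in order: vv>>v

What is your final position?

Answer: Final position: (x=4, y=1)

Derivation:
Start: (x=2, y=3)
  v (down): (x=2, y=3) -> (x=2, y=4)
  v (down): (x=2, y=4) -> (x=2, y=0)
  > (right): (x=2, y=0) -> (x=3, y=0)
  > (right): (x=3, y=0) -> (x=4, y=0)
  v (down): (x=4, y=0) -> (x=4, y=1)
Final: (x=4, y=1)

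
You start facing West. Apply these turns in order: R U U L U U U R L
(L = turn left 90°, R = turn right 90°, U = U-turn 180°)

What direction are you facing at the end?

Start: West
  R (right (90° clockwise)) -> North
  U (U-turn (180°)) -> South
  U (U-turn (180°)) -> North
  L (left (90° counter-clockwise)) -> West
  U (U-turn (180°)) -> East
  U (U-turn (180°)) -> West
  U (U-turn (180°)) -> East
  R (right (90° clockwise)) -> South
  L (left (90° counter-clockwise)) -> East
Final: East

Answer: Final heading: East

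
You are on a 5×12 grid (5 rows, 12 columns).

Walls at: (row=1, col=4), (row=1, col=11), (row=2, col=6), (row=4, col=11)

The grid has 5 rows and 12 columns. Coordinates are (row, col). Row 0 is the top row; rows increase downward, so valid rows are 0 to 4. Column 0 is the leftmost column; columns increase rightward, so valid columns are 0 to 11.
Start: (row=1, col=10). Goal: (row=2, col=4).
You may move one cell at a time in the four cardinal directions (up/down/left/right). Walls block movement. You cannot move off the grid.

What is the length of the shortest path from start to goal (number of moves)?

BFS from (row=1, col=10) until reaching (row=2, col=4):
  Distance 0: (row=1, col=10)
  Distance 1: (row=0, col=10), (row=1, col=9), (row=2, col=10)
  Distance 2: (row=0, col=9), (row=0, col=11), (row=1, col=8), (row=2, col=9), (row=2, col=11), (row=3, col=10)
  Distance 3: (row=0, col=8), (row=1, col=7), (row=2, col=8), (row=3, col=9), (row=3, col=11), (row=4, col=10)
  Distance 4: (row=0, col=7), (row=1, col=6), (row=2, col=7), (row=3, col=8), (row=4, col=9)
  Distance 5: (row=0, col=6), (row=1, col=5), (row=3, col=7), (row=4, col=8)
  Distance 6: (row=0, col=5), (row=2, col=5), (row=3, col=6), (row=4, col=7)
  Distance 7: (row=0, col=4), (row=2, col=4), (row=3, col=5), (row=4, col=6)  <- goal reached here
One shortest path (7 moves): (row=1, col=10) -> (row=1, col=9) -> (row=1, col=8) -> (row=1, col=7) -> (row=1, col=6) -> (row=1, col=5) -> (row=2, col=5) -> (row=2, col=4)

Answer: Shortest path length: 7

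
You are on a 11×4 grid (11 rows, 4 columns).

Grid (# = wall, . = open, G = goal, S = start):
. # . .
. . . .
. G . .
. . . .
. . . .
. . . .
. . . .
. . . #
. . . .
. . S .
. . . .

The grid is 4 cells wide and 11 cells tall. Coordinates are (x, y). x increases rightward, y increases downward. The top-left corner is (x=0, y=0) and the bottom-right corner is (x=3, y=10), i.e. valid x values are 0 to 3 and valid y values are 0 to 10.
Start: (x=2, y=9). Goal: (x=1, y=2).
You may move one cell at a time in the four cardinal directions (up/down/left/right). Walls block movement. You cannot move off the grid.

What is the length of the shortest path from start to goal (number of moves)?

BFS from (x=2, y=9) until reaching (x=1, y=2):
  Distance 0: (x=2, y=9)
  Distance 1: (x=2, y=8), (x=1, y=9), (x=3, y=9), (x=2, y=10)
  Distance 2: (x=2, y=7), (x=1, y=8), (x=3, y=8), (x=0, y=9), (x=1, y=10), (x=3, y=10)
  Distance 3: (x=2, y=6), (x=1, y=7), (x=0, y=8), (x=0, y=10)
  Distance 4: (x=2, y=5), (x=1, y=6), (x=3, y=6), (x=0, y=7)
  Distance 5: (x=2, y=4), (x=1, y=5), (x=3, y=5), (x=0, y=6)
  Distance 6: (x=2, y=3), (x=1, y=4), (x=3, y=4), (x=0, y=5)
  Distance 7: (x=2, y=2), (x=1, y=3), (x=3, y=3), (x=0, y=4)
  Distance 8: (x=2, y=1), (x=1, y=2), (x=3, y=2), (x=0, y=3)  <- goal reached here
One shortest path (8 moves): (x=2, y=9) -> (x=1, y=9) -> (x=1, y=8) -> (x=1, y=7) -> (x=1, y=6) -> (x=1, y=5) -> (x=1, y=4) -> (x=1, y=3) -> (x=1, y=2)

Answer: Shortest path length: 8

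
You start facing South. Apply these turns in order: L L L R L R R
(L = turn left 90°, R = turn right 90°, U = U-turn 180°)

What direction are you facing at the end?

Start: South
  L (left (90° counter-clockwise)) -> East
  L (left (90° counter-clockwise)) -> North
  L (left (90° counter-clockwise)) -> West
  R (right (90° clockwise)) -> North
  L (left (90° counter-clockwise)) -> West
  R (right (90° clockwise)) -> North
  R (right (90° clockwise)) -> East
Final: East

Answer: Final heading: East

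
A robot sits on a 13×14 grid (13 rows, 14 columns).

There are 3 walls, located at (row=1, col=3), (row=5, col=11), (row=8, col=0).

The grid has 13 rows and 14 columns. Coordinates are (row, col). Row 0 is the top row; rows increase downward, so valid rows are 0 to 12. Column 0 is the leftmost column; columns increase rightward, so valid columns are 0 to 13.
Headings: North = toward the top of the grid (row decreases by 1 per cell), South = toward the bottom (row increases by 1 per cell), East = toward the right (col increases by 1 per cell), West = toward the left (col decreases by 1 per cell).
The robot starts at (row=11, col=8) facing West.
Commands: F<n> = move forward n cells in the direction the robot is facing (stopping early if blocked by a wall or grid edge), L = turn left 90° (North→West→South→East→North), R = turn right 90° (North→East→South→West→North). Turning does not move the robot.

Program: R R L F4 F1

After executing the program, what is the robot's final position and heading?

Start: (row=11, col=8), facing West
  R: turn right, now facing North
  R: turn right, now facing East
  L: turn left, now facing North
  F4: move forward 4, now at (row=7, col=8)
  F1: move forward 1, now at (row=6, col=8)
Final: (row=6, col=8), facing North

Answer: Final position: (row=6, col=8), facing North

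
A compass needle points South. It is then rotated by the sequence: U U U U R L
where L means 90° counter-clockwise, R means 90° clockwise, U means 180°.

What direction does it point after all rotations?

Answer: Final heading: South

Derivation:
Start: South
  U (U-turn (180°)) -> North
  U (U-turn (180°)) -> South
  U (U-turn (180°)) -> North
  U (U-turn (180°)) -> South
  R (right (90° clockwise)) -> West
  L (left (90° counter-clockwise)) -> South
Final: South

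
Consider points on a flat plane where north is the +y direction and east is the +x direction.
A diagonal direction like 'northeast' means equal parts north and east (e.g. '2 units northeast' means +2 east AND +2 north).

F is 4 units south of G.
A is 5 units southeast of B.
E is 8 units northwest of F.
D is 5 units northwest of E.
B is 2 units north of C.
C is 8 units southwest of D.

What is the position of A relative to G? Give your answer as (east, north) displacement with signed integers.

Place G at the origin (east=0, north=0).
  F is 4 units south of G: delta (east=+0, north=-4); F at (east=0, north=-4).
  E is 8 units northwest of F: delta (east=-8, north=+8); E at (east=-8, north=4).
  D is 5 units northwest of E: delta (east=-5, north=+5); D at (east=-13, north=9).
  C is 8 units southwest of D: delta (east=-8, north=-8); C at (east=-21, north=1).
  B is 2 units north of C: delta (east=+0, north=+2); B at (east=-21, north=3).
  A is 5 units southeast of B: delta (east=+5, north=-5); A at (east=-16, north=-2).
Therefore A relative to G: (east=-16, north=-2).

Answer: A is at (east=-16, north=-2) relative to G.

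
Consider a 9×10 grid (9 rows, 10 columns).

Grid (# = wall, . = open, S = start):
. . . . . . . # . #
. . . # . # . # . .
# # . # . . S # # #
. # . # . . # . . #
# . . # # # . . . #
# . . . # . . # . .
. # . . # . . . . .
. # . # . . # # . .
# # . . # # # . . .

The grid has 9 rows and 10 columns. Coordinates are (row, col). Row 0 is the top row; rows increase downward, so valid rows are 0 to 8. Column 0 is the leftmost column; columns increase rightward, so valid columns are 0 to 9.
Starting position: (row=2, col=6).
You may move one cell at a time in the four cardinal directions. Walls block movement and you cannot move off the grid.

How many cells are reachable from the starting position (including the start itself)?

BFS flood-fill from (row=2, col=6):
  Distance 0: (row=2, col=6)
  Distance 1: (row=1, col=6), (row=2, col=5)
  Distance 2: (row=0, col=6), (row=2, col=4), (row=3, col=5)
  Distance 3: (row=0, col=5), (row=1, col=4), (row=3, col=4)
  Distance 4: (row=0, col=4)
  Distance 5: (row=0, col=3)
  Distance 6: (row=0, col=2)
  Distance 7: (row=0, col=1), (row=1, col=2)
  Distance 8: (row=0, col=0), (row=1, col=1), (row=2, col=2)
  Distance 9: (row=1, col=0), (row=3, col=2)
  Distance 10: (row=4, col=2)
  Distance 11: (row=4, col=1), (row=5, col=2)
  Distance 12: (row=5, col=1), (row=5, col=3), (row=6, col=2)
  Distance 13: (row=6, col=3), (row=7, col=2)
  Distance 14: (row=8, col=2)
  Distance 15: (row=8, col=3)
Total reachable: 29 (grid has 56 open cells total)

Answer: Reachable cells: 29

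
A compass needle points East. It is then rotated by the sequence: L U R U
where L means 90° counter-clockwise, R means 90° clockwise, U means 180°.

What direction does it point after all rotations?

Answer: Final heading: East

Derivation:
Start: East
  L (left (90° counter-clockwise)) -> North
  U (U-turn (180°)) -> South
  R (right (90° clockwise)) -> West
  U (U-turn (180°)) -> East
Final: East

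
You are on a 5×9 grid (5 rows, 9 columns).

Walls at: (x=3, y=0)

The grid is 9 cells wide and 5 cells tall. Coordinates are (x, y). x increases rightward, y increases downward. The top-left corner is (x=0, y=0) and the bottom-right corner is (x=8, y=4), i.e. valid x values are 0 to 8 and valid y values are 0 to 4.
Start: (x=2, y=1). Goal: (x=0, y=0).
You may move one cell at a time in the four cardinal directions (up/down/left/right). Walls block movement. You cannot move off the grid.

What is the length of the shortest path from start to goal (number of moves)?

BFS from (x=2, y=1) until reaching (x=0, y=0):
  Distance 0: (x=2, y=1)
  Distance 1: (x=2, y=0), (x=1, y=1), (x=3, y=1), (x=2, y=2)
  Distance 2: (x=1, y=0), (x=0, y=1), (x=4, y=1), (x=1, y=2), (x=3, y=2), (x=2, y=3)
  Distance 3: (x=0, y=0), (x=4, y=0), (x=5, y=1), (x=0, y=2), (x=4, y=2), (x=1, y=3), (x=3, y=3), (x=2, y=4)  <- goal reached here
One shortest path (3 moves): (x=2, y=1) -> (x=1, y=1) -> (x=0, y=1) -> (x=0, y=0)

Answer: Shortest path length: 3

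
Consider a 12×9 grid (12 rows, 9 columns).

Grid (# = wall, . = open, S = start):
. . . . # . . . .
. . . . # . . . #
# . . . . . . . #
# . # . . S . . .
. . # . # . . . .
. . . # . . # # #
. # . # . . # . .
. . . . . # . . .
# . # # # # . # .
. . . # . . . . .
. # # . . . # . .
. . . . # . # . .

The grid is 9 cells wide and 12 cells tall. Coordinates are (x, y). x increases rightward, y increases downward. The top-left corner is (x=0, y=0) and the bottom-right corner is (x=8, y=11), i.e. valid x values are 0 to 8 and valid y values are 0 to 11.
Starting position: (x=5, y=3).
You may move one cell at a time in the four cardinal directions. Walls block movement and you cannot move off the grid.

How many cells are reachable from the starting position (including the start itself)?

BFS flood-fill from (x=5, y=3):
  Distance 0: (x=5, y=3)
  Distance 1: (x=5, y=2), (x=4, y=3), (x=6, y=3), (x=5, y=4)
  Distance 2: (x=5, y=1), (x=4, y=2), (x=6, y=2), (x=3, y=3), (x=7, y=3), (x=6, y=4), (x=5, y=5)
  Distance 3: (x=5, y=0), (x=6, y=1), (x=3, y=2), (x=7, y=2), (x=8, y=3), (x=3, y=4), (x=7, y=4), (x=4, y=5), (x=5, y=6)
  Distance 4: (x=6, y=0), (x=3, y=1), (x=7, y=1), (x=2, y=2), (x=8, y=4), (x=4, y=6)
  Distance 5: (x=3, y=0), (x=7, y=0), (x=2, y=1), (x=1, y=2), (x=4, y=7)
  Distance 6: (x=2, y=0), (x=8, y=0), (x=1, y=1), (x=1, y=3), (x=3, y=7)
  Distance 7: (x=1, y=0), (x=0, y=1), (x=1, y=4), (x=2, y=7)
  Distance 8: (x=0, y=0), (x=0, y=4), (x=1, y=5), (x=2, y=6), (x=1, y=7)
  Distance 9: (x=0, y=5), (x=2, y=5), (x=0, y=7), (x=1, y=8)
  Distance 10: (x=0, y=6), (x=1, y=9)
  Distance 11: (x=0, y=9), (x=2, y=9)
  Distance 12: (x=0, y=10)
  Distance 13: (x=0, y=11)
  Distance 14: (x=1, y=11)
  Distance 15: (x=2, y=11)
  Distance 16: (x=3, y=11)
  Distance 17: (x=3, y=10)
  Distance 18: (x=4, y=10)
  Distance 19: (x=4, y=9), (x=5, y=10)
  Distance 20: (x=5, y=9), (x=5, y=11)
  Distance 21: (x=6, y=9)
  Distance 22: (x=6, y=8), (x=7, y=9)
  Distance 23: (x=6, y=7), (x=8, y=9), (x=7, y=10)
  Distance 24: (x=7, y=7), (x=8, y=8), (x=8, y=10), (x=7, y=11)
  Distance 25: (x=7, y=6), (x=8, y=7), (x=8, y=11)
  Distance 26: (x=8, y=6)
Total reachable: 79 (grid has 79 open cells total)

Answer: Reachable cells: 79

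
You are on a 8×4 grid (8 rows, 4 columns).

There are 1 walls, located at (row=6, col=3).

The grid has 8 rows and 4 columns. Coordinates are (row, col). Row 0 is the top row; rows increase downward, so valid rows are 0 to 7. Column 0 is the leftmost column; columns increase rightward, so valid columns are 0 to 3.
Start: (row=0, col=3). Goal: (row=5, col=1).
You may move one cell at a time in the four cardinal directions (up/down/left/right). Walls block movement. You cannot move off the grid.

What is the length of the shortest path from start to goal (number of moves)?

BFS from (row=0, col=3) until reaching (row=5, col=1):
  Distance 0: (row=0, col=3)
  Distance 1: (row=0, col=2), (row=1, col=3)
  Distance 2: (row=0, col=1), (row=1, col=2), (row=2, col=3)
  Distance 3: (row=0, col=0), (row=1, col=1), (row=2, col=2), (row=3, col=3)
  Distance 4: (row=1, col=0), (row=2, col=1), (row=3, col=2), (row=4, col=3)
  Distance 5: (row=2, col=0), (row=3, col=1), (row=4, col=2), (row=5, col=3)
  Distance 6: (row=3, col=0), (row=4, col=1), (row=5, col=2)
  Distance 7: (row=4, col=0), (row=5, col=1), (row=6, col=2)  <- goal reached here
One shortest path (7 moves): (row=0, col=3) -> (row=0, col=2) -> (row=0, col=1) -> (row=1, col=1) -> (row=2, col=1) -> (row=3, col=1) -> (row=4, col=1) -> (row=5, col=1)

Answer: Shortest path length: 7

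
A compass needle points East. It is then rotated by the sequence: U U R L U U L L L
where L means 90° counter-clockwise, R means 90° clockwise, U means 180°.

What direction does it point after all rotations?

Start: East
  U (U-turn (180°)) -> West
  U (U-turn (180°)) -> East
  R (right (90° clockwise)) -> South
  L (left (90° counter-clockwise)) -> East
  U (U-turn (180°)) -> West
  U (U-turn (180°)) -> East
  L (left (90° counter-clockwise)) -> North
  L (left (90° counter-clockwise)) -> West
  L (left (90° counter-clockwise)) -> South
Final: South

Answer: Final heading: South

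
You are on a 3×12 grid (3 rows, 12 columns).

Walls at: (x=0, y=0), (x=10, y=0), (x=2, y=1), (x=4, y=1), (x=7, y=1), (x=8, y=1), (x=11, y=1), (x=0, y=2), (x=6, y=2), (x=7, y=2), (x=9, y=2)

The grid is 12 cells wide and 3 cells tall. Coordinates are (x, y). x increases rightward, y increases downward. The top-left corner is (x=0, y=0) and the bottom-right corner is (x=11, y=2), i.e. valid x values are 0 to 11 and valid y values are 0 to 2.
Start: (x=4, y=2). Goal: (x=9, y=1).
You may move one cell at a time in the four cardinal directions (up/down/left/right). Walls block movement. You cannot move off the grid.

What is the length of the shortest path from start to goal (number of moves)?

Answer: Shortest path length: 8

Derivation:
BFS from (x=4, y=2) until reaching (x=9, y=1):
  Distance 0: (x=4, y=2)
  Distance 1: (x=3, y=2), (x=5, y=2)
  Distance 2: (x=3, y=1), (x=5, y=1), (x=2, y=2)
  Distance 3: (x=3, y=0), (x=5, y=0), (x=6, y=1), (x=1, y=2)
  Distance 4: (x=2, y=0), (x=4, y=0), (x=6, y=0), (x=1, y=1)
  Distance 5: (x=1, y=0), (x=7, y=0), (x=0, y=1)
  Distance 6: (x=8, y=0)
  Distance 7: (x=9, y=0)
  Distance 8: (x=9, y=1)  <- goal reached here
One shortest path (8 moves): (x=4, y=2) -> (x=5, y=2) -> (x=5, y=1) -> (x=6, y=1) -> (x=6, y=0) -> (x=7, y=0) -> (x=8, y=0) -> (x=9, y=0) -> (x=9, y=1)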